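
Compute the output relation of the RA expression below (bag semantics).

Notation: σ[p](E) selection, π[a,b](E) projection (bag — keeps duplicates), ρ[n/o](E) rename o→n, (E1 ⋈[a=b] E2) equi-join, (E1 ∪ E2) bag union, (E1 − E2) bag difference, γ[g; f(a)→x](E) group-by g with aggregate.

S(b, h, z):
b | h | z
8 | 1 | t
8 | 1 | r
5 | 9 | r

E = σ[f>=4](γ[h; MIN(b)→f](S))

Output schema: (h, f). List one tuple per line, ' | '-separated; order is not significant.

Per-node cardinality:
  S → 3
  γ[h; MIN(b)→f](S) → 2
  σ[f>=4](γ[h; MIN(b)→f](S)) → 2

== RESULT ==
h | f
1 | 8
9 | 5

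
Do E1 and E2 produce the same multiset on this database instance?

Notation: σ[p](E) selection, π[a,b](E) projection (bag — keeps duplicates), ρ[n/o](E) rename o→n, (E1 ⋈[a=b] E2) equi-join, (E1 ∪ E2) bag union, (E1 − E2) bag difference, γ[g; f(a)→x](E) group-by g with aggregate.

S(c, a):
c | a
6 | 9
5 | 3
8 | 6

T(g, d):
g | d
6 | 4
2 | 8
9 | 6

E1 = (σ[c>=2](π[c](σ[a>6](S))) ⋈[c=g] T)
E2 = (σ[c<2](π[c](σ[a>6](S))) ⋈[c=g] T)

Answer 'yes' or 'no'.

E1 row counts bottom-up:
  S → 3
  σ[a>6](S) → 1
  π[c](σ[a>6](S)) → 1
  σ[c>=2](π[c](σ[a>6](S))) → 1
  T → 3
  (σ[c>=2](π[c](σ[a>6](S))) ⋈[c=g] T) → 1
E2 row counts bottom-up:
  S → 3
  σ[a>6](S) → 1
  π[c](σ[a>6](S)) → 1
  σ[c<2](π[c](σ[a>6](S))) → 0
  T → 3
  (σ[c<2](π[c](σ[a>6](S))) ⋈[c=g] T) → 0

E1 result:
c | g | d
6 | 6 | 4
E2 result:
c | g | d
(0 rows)
Witness: (6, 6, 4) appears 1× in E1 but 0× in E2.

no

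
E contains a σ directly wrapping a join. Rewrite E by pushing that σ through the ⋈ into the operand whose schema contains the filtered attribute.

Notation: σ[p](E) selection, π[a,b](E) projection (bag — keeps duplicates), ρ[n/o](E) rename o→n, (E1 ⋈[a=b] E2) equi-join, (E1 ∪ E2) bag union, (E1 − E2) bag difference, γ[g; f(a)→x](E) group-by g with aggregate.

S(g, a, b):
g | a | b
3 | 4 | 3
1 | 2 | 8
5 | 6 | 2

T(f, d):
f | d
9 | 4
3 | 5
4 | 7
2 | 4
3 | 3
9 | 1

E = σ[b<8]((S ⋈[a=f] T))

σ filters on b, owned by the left side.
E' = (σ[b<8](S) ⋈[a=f] T)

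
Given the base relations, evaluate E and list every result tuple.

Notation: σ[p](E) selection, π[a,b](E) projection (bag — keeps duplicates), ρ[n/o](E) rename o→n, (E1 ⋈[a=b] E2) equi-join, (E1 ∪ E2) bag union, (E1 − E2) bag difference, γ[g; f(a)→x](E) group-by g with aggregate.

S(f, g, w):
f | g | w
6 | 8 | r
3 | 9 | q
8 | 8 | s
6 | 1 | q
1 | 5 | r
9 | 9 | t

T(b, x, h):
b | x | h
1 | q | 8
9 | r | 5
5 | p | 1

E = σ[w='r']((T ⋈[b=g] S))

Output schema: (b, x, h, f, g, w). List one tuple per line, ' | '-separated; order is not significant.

Stepwise |·|:
  T → 3
  S → 6
  (T ⋈[b=g] S) → 4
  σ[w='r']((T ⋈[b=g] S)) → 1

== RESULT ==
b | x | h | f | g | w
5 | p | 1 | 1 | 5 | r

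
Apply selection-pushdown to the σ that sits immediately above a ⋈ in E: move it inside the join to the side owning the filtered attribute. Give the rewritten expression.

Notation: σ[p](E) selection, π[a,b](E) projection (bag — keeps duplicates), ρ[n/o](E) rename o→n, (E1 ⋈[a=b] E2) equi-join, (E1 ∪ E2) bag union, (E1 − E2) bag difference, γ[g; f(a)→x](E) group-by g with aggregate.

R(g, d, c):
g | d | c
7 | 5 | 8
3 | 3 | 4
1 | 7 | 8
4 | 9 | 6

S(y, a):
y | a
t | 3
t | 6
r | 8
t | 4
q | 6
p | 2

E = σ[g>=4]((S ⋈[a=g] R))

σ filters on g, owned by the right side.
E' = (S ⋈[a=g] σ[g>=4](R))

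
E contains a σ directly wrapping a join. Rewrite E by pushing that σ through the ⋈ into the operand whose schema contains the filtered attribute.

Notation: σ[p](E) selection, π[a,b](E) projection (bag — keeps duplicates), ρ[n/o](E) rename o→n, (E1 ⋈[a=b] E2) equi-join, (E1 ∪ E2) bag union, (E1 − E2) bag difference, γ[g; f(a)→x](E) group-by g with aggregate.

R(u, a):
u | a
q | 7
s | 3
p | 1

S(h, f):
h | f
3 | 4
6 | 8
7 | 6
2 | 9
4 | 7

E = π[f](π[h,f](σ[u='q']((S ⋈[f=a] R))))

σ filters on u, owned by the right side.
E' = π[f](π[h,f]((S ⋈[f=a] σ[u='q'](R))))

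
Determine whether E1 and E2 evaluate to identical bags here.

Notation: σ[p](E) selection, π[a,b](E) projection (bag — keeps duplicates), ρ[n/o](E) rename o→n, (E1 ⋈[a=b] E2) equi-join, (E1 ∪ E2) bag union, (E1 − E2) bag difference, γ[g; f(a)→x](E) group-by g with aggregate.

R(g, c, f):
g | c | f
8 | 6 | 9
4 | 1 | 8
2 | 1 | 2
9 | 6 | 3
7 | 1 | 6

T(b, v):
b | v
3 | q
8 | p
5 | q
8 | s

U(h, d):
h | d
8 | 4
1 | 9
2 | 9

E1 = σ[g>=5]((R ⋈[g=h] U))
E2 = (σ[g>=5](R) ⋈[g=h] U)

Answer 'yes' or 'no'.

E1 per-node cardinality:
  R → 5
  U → 3
  (R ⋈[g=h] U) → 2
  σ[g>=5]((R ⋈[g=h] U)) → 1
E2 per-node cardinality:
  R → 5
  σ[g>=5](R) → 3
  U → 3
  (σ[g>=5](R) ⋈[g=h] U) → 1

E1 and E2 produce the same multiset:
g | c | f | h | d
8 | 6 | 9 | 8 | 4

yes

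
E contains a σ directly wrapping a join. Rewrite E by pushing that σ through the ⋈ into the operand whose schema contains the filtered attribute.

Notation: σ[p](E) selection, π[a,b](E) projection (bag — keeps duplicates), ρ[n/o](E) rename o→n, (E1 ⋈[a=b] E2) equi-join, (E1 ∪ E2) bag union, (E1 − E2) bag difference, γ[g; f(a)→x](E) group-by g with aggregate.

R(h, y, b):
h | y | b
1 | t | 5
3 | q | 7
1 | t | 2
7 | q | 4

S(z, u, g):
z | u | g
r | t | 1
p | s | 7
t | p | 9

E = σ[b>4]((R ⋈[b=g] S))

σ filters on b, owned by the left side.
E' = (σ[b>4](R) ⋈[b=g] S)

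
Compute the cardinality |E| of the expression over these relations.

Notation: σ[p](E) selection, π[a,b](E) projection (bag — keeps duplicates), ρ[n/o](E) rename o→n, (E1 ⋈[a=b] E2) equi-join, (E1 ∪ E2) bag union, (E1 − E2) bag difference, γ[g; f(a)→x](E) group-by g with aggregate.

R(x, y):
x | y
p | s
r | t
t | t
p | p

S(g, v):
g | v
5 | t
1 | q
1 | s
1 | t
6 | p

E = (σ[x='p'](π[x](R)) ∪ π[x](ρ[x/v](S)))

Stepwise |·|:
  R → 4
  π[x](R) → 4
  σ[x='p'](π[x](R)) → 2
  S → 5
  ρ[x/v](S) → 5
  π[x](ρ[x/v](S)) → 5
  (σ[x='p'](π[x](R)) ∪ π[x](ρ[x/v](S))) → 7

|E| = 7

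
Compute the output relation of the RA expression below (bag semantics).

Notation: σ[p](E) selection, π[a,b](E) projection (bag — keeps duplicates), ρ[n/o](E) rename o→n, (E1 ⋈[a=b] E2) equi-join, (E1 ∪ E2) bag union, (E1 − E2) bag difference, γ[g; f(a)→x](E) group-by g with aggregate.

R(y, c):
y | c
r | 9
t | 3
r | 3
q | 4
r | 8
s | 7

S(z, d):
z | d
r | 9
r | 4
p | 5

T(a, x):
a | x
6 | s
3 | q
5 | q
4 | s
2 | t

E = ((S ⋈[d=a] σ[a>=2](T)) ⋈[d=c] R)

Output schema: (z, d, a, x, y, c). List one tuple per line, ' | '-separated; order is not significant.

Subexpression sizes:
  S → 3
  T → 5
  σ[a>=2](T) → 5
  (S ⋈[d=a] σ[a>=2](T)) → 2
  R → 6
  ((S ⋈[d=a] σ[a>=2](T)) ⋈[d=c] R) → 1

== RESULT ==
z | d | a | x | y | c
r | 4 | 4 | s | q | 4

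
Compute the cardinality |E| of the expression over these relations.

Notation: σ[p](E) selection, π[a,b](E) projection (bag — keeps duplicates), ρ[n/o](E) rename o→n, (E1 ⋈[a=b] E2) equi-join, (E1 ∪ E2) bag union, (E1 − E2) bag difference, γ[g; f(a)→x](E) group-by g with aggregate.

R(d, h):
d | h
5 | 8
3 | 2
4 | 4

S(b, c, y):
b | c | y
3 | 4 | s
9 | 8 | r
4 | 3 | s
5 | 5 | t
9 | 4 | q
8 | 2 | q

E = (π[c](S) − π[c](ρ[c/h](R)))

Subexpression sizes:
  S → 6
  π[c](S) → 6
  R → 3
  ρ[c/h](R) → 3
  π[c](ρ[c/h](R)) → 3
  (π[c](S) − π[c](ρ[c/h](R))) → 3

|E| = 3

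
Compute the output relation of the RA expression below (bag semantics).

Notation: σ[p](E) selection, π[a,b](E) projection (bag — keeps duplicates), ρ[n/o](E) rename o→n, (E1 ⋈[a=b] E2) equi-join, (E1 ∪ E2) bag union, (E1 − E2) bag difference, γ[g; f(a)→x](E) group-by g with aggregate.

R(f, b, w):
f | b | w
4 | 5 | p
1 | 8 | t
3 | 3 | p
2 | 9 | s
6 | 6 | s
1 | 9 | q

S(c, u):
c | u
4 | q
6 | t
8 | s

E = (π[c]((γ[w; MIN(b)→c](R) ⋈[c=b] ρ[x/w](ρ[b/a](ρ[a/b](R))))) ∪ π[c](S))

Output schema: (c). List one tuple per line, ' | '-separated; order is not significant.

Stepwise |·|:
  R → 6
  γ[w; MIN(b)→c](R) → 4
  R → 6
  ρ[a/b](R) → 6
  ρ[b/a](ρ[a/b](R)) → 6
  ρ[x/w](ρ[b/a](ρ[a/b](R))) → 6
  (γ[w; MIN(b)→c](R) ⋈[c=b] ρ[x/w](ρ[b/a](ρ[a/b](R)))) → 5
  π[c]((γ[w; MIN(b)→c](R) ⋈[c=b] ρ[x/w](ρ[b/a](ρ[a/b](R))))) → 5
  S → 3
  π[c](S) → 3
  (π[c]((γ[w; MIN(b)→c](R) ⋈[c=b] ρ[x/w](ρ[b/a](ρ[a/b](R))))) ∪ π[c](S)) → 8

== RESULT ==
c
3
4
6
6
8
8
9
9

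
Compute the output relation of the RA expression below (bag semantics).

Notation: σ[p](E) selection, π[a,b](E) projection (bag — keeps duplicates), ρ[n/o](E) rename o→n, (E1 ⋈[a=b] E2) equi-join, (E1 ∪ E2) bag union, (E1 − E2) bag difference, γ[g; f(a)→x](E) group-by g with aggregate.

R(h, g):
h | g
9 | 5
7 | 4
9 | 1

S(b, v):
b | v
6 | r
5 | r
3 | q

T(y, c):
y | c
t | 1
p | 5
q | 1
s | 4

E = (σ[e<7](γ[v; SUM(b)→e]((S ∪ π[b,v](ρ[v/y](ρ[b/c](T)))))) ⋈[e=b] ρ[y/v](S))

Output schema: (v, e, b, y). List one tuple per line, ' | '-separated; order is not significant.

Row counts bottom-up:
  S → 3
  T → 4
  ρ[b/c](T) → 4
  ρ[v/y](ρ[b/c](T)) → 4
  π[b,v](ρ[v/y](ρ[b/c](T))) → 4
  (S ∪ π[b,v](ρ[v/y](ρ[b/c](T)))) → 7
  γ[v; SUM(b)→e]((S ∪ π[b,v](ρ[v/y](ρ[b/c](T))))) → 5
  σ[e<7](γ[v; SUM(b)→e]((S ∪ π[b,v](ρ[v/y](ρ[b/c](T)))))) → 4
  S → 3
  ρ[y/v](S) → 3
  (σ[e<7](γ[v; SUM(b)→e]((S ∪ π[b,v](ρ[v/y](ρ[b/c](T)))))) ⋈[e=b] ρ[y/v](S)) → 1

== RESULT ==
v | e | b | y
p | 5 | 5 | r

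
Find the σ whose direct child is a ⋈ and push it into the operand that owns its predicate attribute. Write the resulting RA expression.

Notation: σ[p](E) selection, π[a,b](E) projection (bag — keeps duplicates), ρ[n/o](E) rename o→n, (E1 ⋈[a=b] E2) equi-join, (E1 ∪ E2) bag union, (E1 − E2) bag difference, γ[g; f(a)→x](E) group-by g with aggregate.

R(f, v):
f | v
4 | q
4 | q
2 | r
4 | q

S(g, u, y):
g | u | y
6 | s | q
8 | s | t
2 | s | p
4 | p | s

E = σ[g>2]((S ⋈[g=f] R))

σ filters on g, owned by the left side.
E' = (σ[g>2](S) ⋈[g=f] R)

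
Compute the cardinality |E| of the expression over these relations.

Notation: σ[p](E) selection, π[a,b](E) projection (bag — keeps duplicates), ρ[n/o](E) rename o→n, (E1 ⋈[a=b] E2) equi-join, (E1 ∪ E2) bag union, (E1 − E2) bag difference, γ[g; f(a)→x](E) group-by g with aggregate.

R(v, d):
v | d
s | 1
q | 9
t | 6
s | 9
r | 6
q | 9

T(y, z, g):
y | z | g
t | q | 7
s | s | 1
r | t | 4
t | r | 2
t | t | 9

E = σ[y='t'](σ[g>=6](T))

Row counts bottom-up:
  T → 5
  σ[g>=6](T) → 2
  σ[y='t'](σ[g>=6](T)) → 2

|E| = 2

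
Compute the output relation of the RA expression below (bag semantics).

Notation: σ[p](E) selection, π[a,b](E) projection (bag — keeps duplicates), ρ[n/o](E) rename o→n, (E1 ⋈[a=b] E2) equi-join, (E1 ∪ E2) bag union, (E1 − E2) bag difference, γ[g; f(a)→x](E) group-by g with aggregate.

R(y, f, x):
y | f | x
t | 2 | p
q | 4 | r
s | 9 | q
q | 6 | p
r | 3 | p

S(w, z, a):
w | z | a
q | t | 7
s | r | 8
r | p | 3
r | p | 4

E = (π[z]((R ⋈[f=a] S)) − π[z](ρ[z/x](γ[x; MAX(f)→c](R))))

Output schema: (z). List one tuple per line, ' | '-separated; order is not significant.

Per-node cardinality:
  R → 5
  S → 4
  (R ⋈[f=a] S) → 2
  π[z]((R ⋈[f=a] S)) → 2
  R → 5
  γ[x; MAX(f)→c](R) → 3
  ρ[z/x](γ[x; MAX(f)→c](R)) → 3
  π[z](ρ[z/x](γ[x; MAX(f)→c](R))) → 3
  (π[z]((R ⋈[f=a] S)) − π[z](ρ[z/x](γ[x; MAX(f)→c](R)))) → 1

== RESULT ==
z
p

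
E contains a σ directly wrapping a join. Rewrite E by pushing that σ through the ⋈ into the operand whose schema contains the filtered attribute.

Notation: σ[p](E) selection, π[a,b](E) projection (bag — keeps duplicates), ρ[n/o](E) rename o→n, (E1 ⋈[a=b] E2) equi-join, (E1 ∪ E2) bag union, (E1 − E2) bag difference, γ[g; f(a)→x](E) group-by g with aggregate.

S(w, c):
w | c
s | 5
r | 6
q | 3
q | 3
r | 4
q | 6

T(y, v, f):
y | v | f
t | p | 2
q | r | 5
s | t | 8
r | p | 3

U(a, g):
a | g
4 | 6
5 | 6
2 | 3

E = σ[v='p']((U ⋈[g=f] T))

σ filters on v, owned by the right side.
E' = (U ⋈[g=f] σ[v='p'](T))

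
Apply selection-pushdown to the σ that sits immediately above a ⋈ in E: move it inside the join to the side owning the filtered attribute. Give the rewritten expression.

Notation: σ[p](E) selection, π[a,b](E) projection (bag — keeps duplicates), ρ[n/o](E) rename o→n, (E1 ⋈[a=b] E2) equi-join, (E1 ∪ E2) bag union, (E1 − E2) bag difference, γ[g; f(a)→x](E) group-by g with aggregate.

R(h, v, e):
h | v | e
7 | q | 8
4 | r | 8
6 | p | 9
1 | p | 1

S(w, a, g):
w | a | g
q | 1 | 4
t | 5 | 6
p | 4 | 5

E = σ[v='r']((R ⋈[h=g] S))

σ filters on v, owned by the left side.
E' = (σ[v='r'](R) ⋈[h=g] S)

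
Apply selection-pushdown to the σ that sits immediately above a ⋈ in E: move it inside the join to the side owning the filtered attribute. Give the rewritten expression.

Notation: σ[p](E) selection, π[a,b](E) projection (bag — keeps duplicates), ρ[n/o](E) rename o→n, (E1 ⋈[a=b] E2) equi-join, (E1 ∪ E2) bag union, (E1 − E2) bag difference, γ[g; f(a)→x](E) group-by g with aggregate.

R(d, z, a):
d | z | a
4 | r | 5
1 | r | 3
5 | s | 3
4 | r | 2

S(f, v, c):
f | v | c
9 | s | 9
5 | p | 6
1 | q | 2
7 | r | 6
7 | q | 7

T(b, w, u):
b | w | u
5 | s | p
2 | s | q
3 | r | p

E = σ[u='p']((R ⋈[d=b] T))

σ filters on u, owned by the right side.
E' = (R ⋈[d=b] σ[u='p'](T))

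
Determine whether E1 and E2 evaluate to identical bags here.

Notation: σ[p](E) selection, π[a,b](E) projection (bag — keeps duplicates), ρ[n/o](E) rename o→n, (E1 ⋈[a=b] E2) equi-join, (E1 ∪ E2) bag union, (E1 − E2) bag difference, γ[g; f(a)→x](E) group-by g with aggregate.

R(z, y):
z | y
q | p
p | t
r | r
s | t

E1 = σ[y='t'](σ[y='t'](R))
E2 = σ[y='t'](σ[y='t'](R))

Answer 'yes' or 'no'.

E1 row counts bottom-up:
  R → 4
  σ[y='t'](R) → 2
  σ[y='t'](σ[y='t'](R)) → 2
E2 row counts bottom-up:
  R → 4
  σ[y='t'](R) → 2
  σ[y='t'](σ[y='t'](R)) → 2

E1 and E2 produce the same multiset:
z | y
p | t
s | t

yes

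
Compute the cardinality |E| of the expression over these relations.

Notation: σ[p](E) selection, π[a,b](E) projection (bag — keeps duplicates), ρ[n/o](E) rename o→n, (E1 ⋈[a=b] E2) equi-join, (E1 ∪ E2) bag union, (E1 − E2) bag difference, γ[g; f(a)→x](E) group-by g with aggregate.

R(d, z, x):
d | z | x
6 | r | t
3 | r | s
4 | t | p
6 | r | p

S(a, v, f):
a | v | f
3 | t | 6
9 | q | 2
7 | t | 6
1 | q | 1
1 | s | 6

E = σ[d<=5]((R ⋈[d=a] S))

Per-node cardinality:
  R → 4
  S → 5
  (R ⋈[d=a] S) → 1
  σ[d<=5]((R ⋈[d=a] S)) → 1

|E| = 1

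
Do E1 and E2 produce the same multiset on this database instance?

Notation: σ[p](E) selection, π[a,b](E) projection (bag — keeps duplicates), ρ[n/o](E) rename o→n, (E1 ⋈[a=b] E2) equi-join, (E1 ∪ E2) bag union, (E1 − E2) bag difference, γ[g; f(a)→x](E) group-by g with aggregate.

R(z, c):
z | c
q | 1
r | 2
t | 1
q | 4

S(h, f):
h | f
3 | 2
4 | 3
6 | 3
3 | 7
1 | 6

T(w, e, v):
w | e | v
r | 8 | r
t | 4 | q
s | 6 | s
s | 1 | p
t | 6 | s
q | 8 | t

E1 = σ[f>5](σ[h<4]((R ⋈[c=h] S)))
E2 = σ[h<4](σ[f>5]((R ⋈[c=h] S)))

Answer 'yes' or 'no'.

E1 per-node cardinality:
  R → 4
  S → 5
  (R ⋈[c=h] S) → 3
  σ[h<4]((R ⋈[c=h] S)) → 2
  σ[f>5](σ[h<4]((R ⋈[c=h] S))) → 2
E2 per-node cardinality:
  R → 4
  S → 5
  (R ⋈[c=h] S) → 3
  σ[f>5]((R ⋈[c=h] S)) → 2
  σ[h<4](σ[f>5]((R ⋈[c=h] S))) → 2

E1 and E2 produce the same multiset:
z | c | h | f
q | 1 | 1 | 6
t | 1 | 1 | 6

yes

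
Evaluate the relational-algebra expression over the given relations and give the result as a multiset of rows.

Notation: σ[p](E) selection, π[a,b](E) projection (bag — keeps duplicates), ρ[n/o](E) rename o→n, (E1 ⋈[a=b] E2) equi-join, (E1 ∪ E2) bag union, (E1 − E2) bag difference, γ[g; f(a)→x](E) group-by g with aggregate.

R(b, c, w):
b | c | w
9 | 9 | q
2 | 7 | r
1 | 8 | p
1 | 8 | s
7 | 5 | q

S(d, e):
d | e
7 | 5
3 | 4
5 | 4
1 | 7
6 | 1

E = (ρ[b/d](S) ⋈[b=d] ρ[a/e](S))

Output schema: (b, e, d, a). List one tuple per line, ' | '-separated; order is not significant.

Per-node cardinality:
  S → 5
  ρ[b/d](S) → 5
  S → 5
  ρ[a/e](S) → 5
  (ρ[b/d](S) ⋈[b=d] ρ[a/e](S)) → 5

== RESULT ==
b | e | d | a
1 | 7 | 1 | 7
3 | 4 | 3 | 4
5 | 4 | 5 | 4
6 | 1 | 6 | 1
7 | 5 | 7 | 5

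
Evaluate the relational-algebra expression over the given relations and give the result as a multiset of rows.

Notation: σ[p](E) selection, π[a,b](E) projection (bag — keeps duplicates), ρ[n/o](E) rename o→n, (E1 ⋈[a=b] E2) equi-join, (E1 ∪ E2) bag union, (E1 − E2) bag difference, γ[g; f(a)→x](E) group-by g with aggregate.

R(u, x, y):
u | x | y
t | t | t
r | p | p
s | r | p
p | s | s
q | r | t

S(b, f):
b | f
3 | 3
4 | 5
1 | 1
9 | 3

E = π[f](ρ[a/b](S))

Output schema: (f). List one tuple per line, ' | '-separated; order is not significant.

Row counts bottom-up:
  S → 4
  ρ[a/b](S) → 4
  π[f](ρ[a/b](S)) → 4

== RESULT ==
f
1
3
3
5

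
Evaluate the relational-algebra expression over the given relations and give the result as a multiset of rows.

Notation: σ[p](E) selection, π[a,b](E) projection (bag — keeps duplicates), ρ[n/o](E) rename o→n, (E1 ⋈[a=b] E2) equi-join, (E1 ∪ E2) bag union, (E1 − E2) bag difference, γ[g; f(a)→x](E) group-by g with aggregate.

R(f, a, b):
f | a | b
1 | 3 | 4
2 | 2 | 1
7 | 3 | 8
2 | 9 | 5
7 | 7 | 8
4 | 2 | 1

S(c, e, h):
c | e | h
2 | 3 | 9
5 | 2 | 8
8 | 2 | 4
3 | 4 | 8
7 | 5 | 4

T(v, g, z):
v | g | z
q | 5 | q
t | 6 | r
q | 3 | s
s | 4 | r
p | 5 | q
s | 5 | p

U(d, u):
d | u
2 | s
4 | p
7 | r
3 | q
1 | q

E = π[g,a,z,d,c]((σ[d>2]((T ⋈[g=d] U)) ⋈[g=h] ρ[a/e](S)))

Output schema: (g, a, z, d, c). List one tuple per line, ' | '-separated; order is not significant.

Stepwise |·|:
  T → 6
  U → 5
  (T ⋈[g=d] U) → 2
  σ[d>2]((T ⋈[g=d] U)) → 2
  S → 5
  ρ[a/e](S) → 5
  (σ[d>2]((T ⋈[g=d] U)) ⋈[g=h] ρ[a/e](S)) → 2
  π[g,a,z,d,c]((σ[d>2]((T ⋈[g=d] U)) ⋈[g=h] ρ[a/e](S))) → 2

== RESULT ==
g | a | z | d | c
4 | 2 | r | 4 | 8
4 | 5 | r | 4 | 7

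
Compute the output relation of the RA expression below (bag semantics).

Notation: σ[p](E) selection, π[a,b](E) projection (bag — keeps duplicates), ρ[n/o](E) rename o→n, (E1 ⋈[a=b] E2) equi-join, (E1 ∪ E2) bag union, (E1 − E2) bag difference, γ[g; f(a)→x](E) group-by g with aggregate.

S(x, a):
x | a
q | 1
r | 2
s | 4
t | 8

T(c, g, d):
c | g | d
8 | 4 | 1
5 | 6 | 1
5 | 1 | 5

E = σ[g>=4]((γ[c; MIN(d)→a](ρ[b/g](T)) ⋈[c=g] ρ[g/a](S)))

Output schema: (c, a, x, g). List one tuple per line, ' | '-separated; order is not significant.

Per-node cardinality:
  T → 3
  ρ[b/g](T) → 3
  γ[c; MIN(d)→a](ρ[b/g](T)) → 2
  S → 4
  ρ[g/a](S) → 4
  (γ[c; MIN(d)→a](ρ[b/g](T)) ⋈[c=g] ρ[g/a](S)) → 1
  σ[g>=4]((γ[c; MIN(d)→a](ρ[b/g](T)) ⋈[c=g] ρ[g/a](S))) → 1

== RESULT ==
c | a | x | g
8 | 1 | t | 8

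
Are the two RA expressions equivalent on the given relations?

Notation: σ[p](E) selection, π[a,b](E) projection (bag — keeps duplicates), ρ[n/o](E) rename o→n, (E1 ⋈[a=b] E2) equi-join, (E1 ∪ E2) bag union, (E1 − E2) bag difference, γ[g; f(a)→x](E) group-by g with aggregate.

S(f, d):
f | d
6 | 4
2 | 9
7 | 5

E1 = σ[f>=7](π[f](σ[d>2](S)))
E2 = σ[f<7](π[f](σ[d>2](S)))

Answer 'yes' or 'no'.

E1 stepwise |·|:
  S → 3
  σ[d>2](S) → 3
  π[f](σ[d>2](S)) → 3
  σ[f>=7](π[f](σ[d>2](S))) → 1
E2 stepwise |·|:
  S → 3
  σ[d>2](S) → 3
  π[f](σ[d>2](S)) → 3
  σ[f<7](π[f](σ[d>2](S))) → 2

E1 result:
f
7
E2 result:
f
2
6
Witness: (6,) appears 0× in E1 but 1× in E2.

no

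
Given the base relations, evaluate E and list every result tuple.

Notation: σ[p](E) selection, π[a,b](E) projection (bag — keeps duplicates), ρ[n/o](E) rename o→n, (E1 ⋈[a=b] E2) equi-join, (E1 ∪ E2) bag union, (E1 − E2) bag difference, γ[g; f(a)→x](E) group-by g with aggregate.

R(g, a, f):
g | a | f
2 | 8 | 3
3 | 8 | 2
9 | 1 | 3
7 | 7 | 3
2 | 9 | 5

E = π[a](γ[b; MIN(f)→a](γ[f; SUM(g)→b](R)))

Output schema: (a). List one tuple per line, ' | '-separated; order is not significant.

Subexpression sizes:
  R → 5
  γ[f; SUM(g)→b](R) → 3
  γ[b; MIN(f)→a](γ[f; SUM(g)→b](R)) → 3
  π[a](γ[b; MIN(f)→a](γ[f; SUM(g)→b](R))) → 3

== RESULT ==
a
2
3
5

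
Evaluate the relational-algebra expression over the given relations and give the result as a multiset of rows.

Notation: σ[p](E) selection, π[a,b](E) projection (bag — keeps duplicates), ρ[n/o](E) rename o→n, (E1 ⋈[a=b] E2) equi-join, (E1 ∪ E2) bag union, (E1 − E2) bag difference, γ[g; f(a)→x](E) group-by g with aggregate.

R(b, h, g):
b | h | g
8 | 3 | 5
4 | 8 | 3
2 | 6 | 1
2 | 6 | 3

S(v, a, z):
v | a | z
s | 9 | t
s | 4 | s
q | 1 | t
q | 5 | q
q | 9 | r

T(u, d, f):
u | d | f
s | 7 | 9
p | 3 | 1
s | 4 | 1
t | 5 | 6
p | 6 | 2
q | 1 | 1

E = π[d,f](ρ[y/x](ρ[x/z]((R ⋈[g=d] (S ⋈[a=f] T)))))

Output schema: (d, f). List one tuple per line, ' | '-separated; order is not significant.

Stepwise |·|:
  R → 4
  S → 5
  T → 6
  (S ⋈[a=f] T) → 5
  (R ⋈[g=d] (S ⋈[a=f] T)) → 3
  ρ[x/z]((R ⋈[g=d] (S ⋈[a=f] T))) → 3
  ρ[y/x](ρ[x/z]((R ⋈[g=d] (S ⋈[a=f] T)))) → 3
  π[d,f](ρ[y/x](ρ[x/z]((R ⋈[g=d] (S ⋈[a=f] T))))) → 3

== RESULT ==
d | f
1 | 1
3 | 1
3 | 1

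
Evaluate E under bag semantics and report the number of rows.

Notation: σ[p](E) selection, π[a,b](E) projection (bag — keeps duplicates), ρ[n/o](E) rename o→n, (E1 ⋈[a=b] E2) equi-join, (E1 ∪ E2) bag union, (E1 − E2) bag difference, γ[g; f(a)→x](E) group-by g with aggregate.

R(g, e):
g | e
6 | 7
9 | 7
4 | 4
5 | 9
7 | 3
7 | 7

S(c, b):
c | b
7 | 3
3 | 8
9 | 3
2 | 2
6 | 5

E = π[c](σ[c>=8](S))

Subexpression sizes:
  S → 5
  σ[c>=8](S) → 1
  π[c](σ[c>=8](S)) → 1

|E| = 1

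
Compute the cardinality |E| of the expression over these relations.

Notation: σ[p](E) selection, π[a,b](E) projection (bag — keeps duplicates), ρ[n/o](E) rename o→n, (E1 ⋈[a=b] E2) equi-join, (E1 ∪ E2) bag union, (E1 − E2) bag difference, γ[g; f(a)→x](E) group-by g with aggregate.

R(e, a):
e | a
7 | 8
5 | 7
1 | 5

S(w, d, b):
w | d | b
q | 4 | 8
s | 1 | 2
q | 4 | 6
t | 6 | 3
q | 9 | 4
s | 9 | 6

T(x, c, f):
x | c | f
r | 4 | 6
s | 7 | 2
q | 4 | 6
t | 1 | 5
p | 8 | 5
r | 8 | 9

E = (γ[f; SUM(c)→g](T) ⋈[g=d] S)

Stepwise |·|:
  T → 6
  γ[f; SUM(c)→g](T) → 4
  S → 6
  (γ[f; SUM(c)→g](T) ⋈[g=d] S) → 2

|E| = 2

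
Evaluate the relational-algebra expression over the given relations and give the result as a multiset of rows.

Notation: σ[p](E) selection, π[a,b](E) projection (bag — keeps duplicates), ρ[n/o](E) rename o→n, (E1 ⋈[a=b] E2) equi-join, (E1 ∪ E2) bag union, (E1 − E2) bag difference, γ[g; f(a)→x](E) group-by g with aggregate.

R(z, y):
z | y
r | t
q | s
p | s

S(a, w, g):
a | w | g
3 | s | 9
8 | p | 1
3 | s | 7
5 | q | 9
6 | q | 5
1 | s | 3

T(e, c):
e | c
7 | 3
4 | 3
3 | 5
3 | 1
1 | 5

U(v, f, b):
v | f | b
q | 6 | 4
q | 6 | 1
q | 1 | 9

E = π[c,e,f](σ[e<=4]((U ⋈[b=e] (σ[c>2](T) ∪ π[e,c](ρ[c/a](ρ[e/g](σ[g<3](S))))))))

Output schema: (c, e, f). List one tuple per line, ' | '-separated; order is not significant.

Per-node cardinality:
  U → 3
  T → 5
  σ[c>2](T) → 4
  S → 6
  σ[g<3](S) → 1
  ρ[e/g](σ[g<3](S)) → 1
  ρ[c/a](ρ[e/g](σ[g<3](S))) → 1
  π[e,c](ρ[c/a](ρ[e/g](σ[g<3](S)))) → 1
  (σ[c>2](T) ∪ π[e,c](ρ[c/a](ρ[e/g](σ[g<3](S))))) → 5
  (U ⋈[b=e] (σ[c>2](T) ∪ π[e,c](ρ[c/a](ρ[e/g](σ[g<3](S)))))) → 3
  σ[e<=4]((U ⋈[b=e] (σ[c>2](T) ∪ π[e,c](ρ[c/a](ρ[e/g](σ[g<3](S))))))) → 3
  π[c,e,f](σ[e<=4]((U ⋈[b=e] (σ[c>2](T) ∪ π[e,c](ρ[c/a](ρ[e/g](σ[g<3](S)))))))) → 3

== RESULT ==
c | e | f
3 | 4 | 6
5 | 1 | 6
8 | 1 | 6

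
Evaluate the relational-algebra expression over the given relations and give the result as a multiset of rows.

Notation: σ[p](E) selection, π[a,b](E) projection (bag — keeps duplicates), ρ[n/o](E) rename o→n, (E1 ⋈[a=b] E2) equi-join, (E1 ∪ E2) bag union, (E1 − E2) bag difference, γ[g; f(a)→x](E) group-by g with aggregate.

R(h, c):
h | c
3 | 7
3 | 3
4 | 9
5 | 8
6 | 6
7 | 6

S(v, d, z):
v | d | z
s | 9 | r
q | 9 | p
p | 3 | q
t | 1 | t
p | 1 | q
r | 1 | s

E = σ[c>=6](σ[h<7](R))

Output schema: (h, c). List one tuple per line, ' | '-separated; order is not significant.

Row counts bottom-up:
  R → 6
  σ[h<7](R) → 5
  σ[c>=6](σ[h<7](R)) → 4

== RESULT ==
h | c
3 | 7
4 | 9
5 | 8
6 | 6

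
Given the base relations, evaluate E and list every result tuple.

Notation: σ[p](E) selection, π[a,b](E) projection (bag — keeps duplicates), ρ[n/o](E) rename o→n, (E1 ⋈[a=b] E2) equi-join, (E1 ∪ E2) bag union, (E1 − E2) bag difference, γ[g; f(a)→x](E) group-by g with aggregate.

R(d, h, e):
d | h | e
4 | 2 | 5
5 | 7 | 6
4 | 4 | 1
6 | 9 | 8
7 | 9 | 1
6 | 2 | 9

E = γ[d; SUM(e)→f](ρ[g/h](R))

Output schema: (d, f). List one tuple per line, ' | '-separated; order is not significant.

Row counts bottom-up:
  R → 6
  ρ[g/h](R) → 6
  γ[d; SUM(e)→f](ρ[g/h](R)) → 4

== RESULT ==
d | f
4 | 6
5 | 6
6 | 17
7 | 1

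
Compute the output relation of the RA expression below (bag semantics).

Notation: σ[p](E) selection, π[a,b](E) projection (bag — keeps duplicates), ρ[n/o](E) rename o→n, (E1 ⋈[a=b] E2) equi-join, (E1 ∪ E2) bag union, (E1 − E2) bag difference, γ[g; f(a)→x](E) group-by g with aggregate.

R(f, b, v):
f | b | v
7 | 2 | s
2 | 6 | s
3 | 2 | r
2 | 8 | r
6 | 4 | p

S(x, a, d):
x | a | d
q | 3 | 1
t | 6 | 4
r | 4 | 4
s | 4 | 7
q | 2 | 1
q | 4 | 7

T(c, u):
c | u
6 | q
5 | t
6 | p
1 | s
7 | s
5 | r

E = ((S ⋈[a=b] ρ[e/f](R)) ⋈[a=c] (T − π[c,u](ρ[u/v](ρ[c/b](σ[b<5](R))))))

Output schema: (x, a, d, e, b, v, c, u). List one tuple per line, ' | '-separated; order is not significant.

Row counts bottom-up:
  S → 6
  R → 5
  ρ[e/f](R) → 5
  (S ⋈[a=b] ρ[e/f](R)) → 6
  T → 6
  R → 5
  σ[b<5](R) → 3
  ρ[c/b](σ[b<5](R)) → 3
  ρ[u/v](ρ[c/b](σ[b<5](R))) → 3
  π[c,u](ρ[u/v](ρ[c/b](σ[b<5](R)))) → 3
  (T − π[c,u](ρ[u/v](ρ[c/b](σ[b<5](R))))) → 6
  ((S ⋈[a=b] ρ[e/f](R)) ⋈[a=c] (T − π[c,u](ρ[u/v](ρ[c/b](σ[b<5](R)))))) → 2

== RESULT ==
x | a | d | e | b | v | c | u
t | 6 | 4 | 2 | 6 | s | 6 | p
t | 6 | 4 | 2 | 6 | s | 6 | q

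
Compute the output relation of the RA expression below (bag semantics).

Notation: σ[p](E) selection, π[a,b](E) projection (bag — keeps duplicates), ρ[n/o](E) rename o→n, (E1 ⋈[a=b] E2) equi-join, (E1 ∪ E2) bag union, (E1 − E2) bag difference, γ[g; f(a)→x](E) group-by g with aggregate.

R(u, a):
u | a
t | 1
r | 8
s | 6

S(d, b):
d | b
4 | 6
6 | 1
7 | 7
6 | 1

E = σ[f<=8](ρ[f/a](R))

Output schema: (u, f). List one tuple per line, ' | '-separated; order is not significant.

Stepwise |·|:
  R → 3
  ρ[f/a](R) → 3
  σ[f<=8](ρ[f/a](R)) → 3

== RESULT ==
u | f
r | 8
s | 6
t | 1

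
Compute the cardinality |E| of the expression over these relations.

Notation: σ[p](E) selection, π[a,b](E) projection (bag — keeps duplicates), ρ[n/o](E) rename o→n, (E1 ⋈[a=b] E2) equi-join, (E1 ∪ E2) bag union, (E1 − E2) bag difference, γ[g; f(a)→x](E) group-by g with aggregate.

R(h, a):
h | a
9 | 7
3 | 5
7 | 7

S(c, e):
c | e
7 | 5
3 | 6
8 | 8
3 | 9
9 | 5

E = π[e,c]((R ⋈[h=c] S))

Per-node cardinality:
  R → 3
  S → 5
  (R ⋈[h=c] S) → 4
  π[e,c]((R ⋈[h=c] S)) → 4

|E| = 4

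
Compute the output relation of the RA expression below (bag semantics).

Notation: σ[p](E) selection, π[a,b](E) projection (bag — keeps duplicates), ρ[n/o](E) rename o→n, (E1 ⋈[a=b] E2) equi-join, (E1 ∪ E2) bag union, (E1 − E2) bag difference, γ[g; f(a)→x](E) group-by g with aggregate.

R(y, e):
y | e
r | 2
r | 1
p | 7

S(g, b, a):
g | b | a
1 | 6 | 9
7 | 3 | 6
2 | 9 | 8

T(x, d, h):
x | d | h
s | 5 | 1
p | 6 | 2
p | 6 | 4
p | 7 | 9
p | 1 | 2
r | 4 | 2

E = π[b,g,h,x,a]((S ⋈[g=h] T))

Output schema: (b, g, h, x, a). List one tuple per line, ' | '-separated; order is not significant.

Per-node cardinality:
  S → 3
  T → 6
  (S ⋈[g=h] T) → 4
  π[b,g,h,x,a]((S ⋈[g=h] T)) → 4

== RESULT ==
b | g | h | x | a
6 | 1 | 1 | s | 9
9 | 2 | 2 | p | 8
9 | 2 | 2 | p | 8
9 | 2 | 2 | r | 8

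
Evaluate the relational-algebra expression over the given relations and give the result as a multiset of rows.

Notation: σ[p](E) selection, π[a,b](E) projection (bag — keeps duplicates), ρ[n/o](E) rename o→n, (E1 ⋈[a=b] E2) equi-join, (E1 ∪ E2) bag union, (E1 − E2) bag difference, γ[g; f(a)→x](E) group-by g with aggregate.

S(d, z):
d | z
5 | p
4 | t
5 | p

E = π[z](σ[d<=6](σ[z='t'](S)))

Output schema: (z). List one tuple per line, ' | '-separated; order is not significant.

Per-node cardinality:
  S → 3
  σ[z='t'](S) → 1
  σ[d<=6](σ[z='t'](S)) → 1
  π[z](σ[d<=6](σ[z='t'](S))) → 1

== RESULT ==
z
t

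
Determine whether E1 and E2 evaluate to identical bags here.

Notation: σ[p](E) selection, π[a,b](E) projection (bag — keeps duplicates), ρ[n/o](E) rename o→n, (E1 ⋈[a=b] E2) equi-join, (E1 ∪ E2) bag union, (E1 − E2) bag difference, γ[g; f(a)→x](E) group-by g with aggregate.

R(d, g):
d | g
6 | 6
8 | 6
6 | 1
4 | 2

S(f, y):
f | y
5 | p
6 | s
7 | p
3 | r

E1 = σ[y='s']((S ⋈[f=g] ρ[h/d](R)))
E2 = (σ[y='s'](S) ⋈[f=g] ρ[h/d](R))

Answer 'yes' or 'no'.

E1 stepwise |·|:
  S → 4
  R → 4
  ρ[h/d](R) → 4
  (S ⋈[f=g] ρ[h/d](R)) → 2
  σ[y='s']((S ⋈[f=g] ρ[h/d](R))) → 2
E2 stepwise |·|:
  S → 4
  σ[y='s'](S) → 1
  R → 4
  ρ[h/d](R) → 4
  (σ[y='s'](S) ⋈[f=g] ρ[h/d](R)) → 2

E1 and E2 produce the same multiset:
f | y | h | g
6 | s | 6 | 6
6 | s | 8 | 6

yes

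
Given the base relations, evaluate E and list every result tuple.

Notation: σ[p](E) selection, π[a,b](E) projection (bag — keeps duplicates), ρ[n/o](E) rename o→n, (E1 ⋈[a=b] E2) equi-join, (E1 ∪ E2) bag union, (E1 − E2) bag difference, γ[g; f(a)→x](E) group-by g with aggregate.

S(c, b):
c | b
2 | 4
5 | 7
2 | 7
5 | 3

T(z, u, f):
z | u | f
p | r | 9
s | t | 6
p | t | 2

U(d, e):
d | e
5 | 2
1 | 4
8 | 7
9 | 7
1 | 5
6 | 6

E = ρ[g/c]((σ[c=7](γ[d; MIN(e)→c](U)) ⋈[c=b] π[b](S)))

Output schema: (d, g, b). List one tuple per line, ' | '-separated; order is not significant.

Stepwise |·|:
  U → 6
  γ[d; MIN(e)→c](U) → 5
  σ[c=7](γ[d; MIN(e)→c](U)) → 2
  S → 4
  π[b](S) → 4
  (σ[c=7](γ[d; MIN(e)→c](U)) ⋈[c=b] π[b](S)) → 4
  ρ[g/c]((σ[c=7](γ[d; MIN(e)→c](U)) ⋈[c=b] π[b](S))) → 4

== RESULT ==
d | g | b
8 | 7 | 7
8 | 7 | 7
9 | 7 | 7
9 | 7 | 7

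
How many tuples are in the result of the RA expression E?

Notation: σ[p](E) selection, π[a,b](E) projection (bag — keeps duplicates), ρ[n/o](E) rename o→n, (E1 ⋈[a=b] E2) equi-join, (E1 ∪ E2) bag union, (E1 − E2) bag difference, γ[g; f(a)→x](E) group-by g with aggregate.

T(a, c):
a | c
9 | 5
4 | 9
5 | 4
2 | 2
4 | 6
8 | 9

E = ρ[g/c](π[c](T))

Per-node cardinality:
  T → 6
  π[c](T) → 6
  ρ[g/c](π[c](T)) → 6

|E| = 6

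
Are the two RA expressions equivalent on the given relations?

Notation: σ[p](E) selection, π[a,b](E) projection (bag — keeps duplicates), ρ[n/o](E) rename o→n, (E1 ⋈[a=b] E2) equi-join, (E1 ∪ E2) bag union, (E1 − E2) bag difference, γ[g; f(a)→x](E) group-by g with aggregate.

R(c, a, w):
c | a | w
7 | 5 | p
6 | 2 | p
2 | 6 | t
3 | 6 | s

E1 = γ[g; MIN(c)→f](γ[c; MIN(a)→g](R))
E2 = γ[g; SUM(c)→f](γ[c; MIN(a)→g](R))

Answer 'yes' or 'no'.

E1 row counts bottom-up:
  R → 4
  γ[c; MIN(a)→g](R) → 4
  γ[g; MIN(c)→f](γ[c; MIN(a)→g](R)) → 3
E2 row counts bottom-up:
  R → 4
  γ[c; MIN(a)→g](R) → 4
  γ[g; SUM(c)→f](γ[c; MIN(a)→g](R)) → 3

E1 result:
g | f
2 | 6
5 | 7
6 | 2
E2 result:
g | f
2 | 6
5 | 7
6 | 5
Witness: (6, 2) appears 1× in E1 but 0× in E2.

no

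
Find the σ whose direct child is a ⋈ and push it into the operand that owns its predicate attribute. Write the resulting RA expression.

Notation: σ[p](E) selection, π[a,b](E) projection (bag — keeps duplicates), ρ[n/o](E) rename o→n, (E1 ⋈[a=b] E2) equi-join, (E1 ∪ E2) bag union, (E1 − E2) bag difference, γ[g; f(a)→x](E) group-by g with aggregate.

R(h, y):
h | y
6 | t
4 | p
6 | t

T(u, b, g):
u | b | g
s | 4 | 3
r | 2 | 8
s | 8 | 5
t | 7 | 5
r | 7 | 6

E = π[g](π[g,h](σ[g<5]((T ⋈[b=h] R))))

σ filters on g, owned by the left side.
E' = π[g](π[g,h]((σ[g<5](T) ⋈[b=h] R)))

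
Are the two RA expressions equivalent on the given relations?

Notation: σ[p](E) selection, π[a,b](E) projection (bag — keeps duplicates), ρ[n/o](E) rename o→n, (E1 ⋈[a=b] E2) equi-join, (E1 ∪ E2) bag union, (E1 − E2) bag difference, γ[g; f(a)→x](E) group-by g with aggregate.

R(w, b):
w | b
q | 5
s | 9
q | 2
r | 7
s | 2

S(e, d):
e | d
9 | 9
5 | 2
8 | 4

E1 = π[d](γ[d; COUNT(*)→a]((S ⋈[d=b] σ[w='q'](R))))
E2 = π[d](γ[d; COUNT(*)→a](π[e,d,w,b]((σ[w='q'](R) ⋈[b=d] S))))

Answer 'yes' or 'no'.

E1 per-node cardinality:
  S → 3
  R → 5
  σ[w='q'](R) → 2
  (S ⋈[d=b] σ[w='q'](R)) → 1
  γ[d; COUNT(*)→a]((S ⋈[d=b] σ[w='q'](R))) → 1
  π[d](γ[d; COUNT(*)→a]((S ⋈[d=b] σ[w='q'](R)))) → 1
E2 per-node cardinality:
  R → 5
  σ[w='q'](R) → 2
  S → 3
  (σ[w='q'](R) ⋈[b=d] S) → 1
  π[e,d,w,b]((σ[w='q'](R) ⋈[b=d] S)) → 1
  γ[d; COUNT(*)→a](π[e,d,w,b]((σ[w='q'](R) ⋈[b=d] S))) → 1
  π[d](γ[d; COUNT(*)→a](π[e,d,w,b]((σ[w='q'](R) ⋈[b=d] S)))) → 1

E1 and E2 produce the same multiset:
d
2

yes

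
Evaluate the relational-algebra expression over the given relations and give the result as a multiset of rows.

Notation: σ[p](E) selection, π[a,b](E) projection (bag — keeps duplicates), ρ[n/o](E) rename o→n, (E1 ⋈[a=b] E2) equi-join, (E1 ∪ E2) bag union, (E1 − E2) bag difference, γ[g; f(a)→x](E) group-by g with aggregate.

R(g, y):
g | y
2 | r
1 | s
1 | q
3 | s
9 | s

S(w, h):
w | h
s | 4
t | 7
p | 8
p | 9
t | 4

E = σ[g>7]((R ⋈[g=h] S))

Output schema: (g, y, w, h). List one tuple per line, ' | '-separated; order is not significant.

Row counts bottom-up:
  R → 5
  S → 5
  (R ⋈[g=h] S) → 1
  σ[g>7]((R ⋈[g=h] S)) → 1

== RESULT ==
g | y | w | h
9 | s | p | 9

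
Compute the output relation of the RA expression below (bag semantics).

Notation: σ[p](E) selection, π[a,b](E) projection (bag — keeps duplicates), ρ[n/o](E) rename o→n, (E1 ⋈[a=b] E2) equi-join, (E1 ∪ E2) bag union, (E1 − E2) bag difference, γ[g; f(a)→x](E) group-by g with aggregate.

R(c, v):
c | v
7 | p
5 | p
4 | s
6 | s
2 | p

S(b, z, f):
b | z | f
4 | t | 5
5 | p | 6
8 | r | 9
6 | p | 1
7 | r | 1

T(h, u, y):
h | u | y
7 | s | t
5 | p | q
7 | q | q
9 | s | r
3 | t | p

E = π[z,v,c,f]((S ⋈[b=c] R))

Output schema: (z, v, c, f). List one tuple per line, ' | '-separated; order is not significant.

Stepwise |·|:
  S → 5
  R → 5
  (S ⋈[b=c] R) → 4
  π[z,v,c,f]((S ⋈[b=c] R)) → 4

== RESULT ==
z | v | c | f
p | p | 5 | 6
p | s | 6 | 1
r | p | 7 | 1
t | s | 4 | 5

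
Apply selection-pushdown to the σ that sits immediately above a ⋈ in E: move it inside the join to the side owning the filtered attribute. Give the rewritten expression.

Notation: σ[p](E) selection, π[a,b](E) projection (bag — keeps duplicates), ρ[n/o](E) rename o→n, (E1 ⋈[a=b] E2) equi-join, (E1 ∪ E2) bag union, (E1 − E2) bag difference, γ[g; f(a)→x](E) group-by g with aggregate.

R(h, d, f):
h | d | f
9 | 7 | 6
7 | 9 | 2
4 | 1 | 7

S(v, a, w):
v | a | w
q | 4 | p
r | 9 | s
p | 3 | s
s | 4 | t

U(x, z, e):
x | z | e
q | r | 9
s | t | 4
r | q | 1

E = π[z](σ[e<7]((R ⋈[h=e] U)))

σ filters on e, owned by the right side.
E' = π[z]((R ⋈[h=e] σ[e<7](U)))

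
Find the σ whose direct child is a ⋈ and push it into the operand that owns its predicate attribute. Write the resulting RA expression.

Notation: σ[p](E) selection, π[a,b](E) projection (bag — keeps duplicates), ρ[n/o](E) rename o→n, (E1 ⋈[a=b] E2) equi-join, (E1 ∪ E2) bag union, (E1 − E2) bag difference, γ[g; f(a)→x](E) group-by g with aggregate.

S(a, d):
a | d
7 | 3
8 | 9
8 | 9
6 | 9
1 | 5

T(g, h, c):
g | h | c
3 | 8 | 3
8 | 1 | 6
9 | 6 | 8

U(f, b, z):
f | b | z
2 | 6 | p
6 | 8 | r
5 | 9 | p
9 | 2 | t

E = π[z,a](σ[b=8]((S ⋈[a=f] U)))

σ filters on b, owned by the right side.
E' = π[z,a]((S ⋈[a=f] σ[b=8](U)))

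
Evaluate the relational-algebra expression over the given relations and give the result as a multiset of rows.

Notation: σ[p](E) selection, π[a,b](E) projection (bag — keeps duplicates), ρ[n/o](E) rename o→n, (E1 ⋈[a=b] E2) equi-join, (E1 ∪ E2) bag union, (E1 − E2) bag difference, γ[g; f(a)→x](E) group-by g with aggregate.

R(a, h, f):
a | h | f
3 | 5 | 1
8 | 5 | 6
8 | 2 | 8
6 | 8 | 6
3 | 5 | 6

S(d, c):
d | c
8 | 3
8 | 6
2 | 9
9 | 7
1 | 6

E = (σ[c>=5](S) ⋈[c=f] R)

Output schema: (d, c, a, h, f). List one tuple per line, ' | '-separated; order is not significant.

Stepwise |·|:
  S → 5
  σ[c>=5](S) → 4
  R → 5
  (σ[c>=5](S) ⋈[c=f] R) → 6

== RESULT ==
d | c | a | h | f
1 | 6 | 3 | 5 | 6
1 | 6 | 6 | 8 | 6
1 | 6 | 8 | 5 | 6
8 | 6 | 3 | 5 | 6
8 | 6 | 6 | 8 | 6
8 | 6 | 8 | 5 | 6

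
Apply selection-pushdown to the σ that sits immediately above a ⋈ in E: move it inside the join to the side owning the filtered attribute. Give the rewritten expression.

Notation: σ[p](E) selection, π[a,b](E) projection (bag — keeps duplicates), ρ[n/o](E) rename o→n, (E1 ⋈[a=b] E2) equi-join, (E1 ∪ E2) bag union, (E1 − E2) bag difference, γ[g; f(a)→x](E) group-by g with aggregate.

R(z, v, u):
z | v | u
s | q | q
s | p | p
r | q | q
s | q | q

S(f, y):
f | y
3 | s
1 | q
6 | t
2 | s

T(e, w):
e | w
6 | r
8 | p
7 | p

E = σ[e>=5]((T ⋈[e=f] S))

σ filters on e, owned by the left side.
E' = (σ[e>=5](T) ⋈[e=f] S)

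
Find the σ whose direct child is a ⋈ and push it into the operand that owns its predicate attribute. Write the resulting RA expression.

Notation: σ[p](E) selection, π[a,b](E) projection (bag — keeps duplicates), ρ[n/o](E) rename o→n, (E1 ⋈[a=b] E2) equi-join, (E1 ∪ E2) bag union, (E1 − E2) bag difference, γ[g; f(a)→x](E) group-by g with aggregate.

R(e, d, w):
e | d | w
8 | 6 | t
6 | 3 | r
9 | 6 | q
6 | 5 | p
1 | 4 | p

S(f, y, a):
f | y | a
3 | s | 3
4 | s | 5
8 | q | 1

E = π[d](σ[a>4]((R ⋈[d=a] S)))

σ filters on a, owned by the right side.
E' = π[d]((R ⋈[d=a] σ[a>4](S)))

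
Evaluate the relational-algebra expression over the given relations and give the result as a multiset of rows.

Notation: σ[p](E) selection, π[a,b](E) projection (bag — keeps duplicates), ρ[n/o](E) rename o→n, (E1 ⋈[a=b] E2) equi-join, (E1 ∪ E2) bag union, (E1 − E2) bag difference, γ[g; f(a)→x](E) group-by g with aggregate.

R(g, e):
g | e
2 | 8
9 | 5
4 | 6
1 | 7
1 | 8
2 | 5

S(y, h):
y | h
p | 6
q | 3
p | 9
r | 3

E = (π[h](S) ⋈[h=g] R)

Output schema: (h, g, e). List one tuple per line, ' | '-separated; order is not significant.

Per-node cardinality:
  S → 4
  π[h](S) → 4
  R → 6
  (π[h](S) ⋈[h=g] R) → 1

== RESULT ==
h | g | e
9 | 9 | 5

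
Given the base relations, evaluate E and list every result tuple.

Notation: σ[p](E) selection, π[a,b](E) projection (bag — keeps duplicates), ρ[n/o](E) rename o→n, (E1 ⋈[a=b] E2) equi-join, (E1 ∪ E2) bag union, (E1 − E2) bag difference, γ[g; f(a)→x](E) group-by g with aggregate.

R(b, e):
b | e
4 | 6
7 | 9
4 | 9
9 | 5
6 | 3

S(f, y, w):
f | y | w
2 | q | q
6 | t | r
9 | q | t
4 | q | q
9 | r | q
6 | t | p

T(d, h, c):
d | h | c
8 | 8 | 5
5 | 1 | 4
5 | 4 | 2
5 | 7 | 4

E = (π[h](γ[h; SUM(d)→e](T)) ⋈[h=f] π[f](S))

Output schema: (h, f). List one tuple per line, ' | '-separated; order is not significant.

Subexpression sizes:
  T → 4
  γ[h; SUM(d)→e](T) → 4
  π[h](γ[h; SUM(d)→e](T)) → 4
  S → 6
  π[f](S) → 6
  (π[h](γ[h; SUM(d)→e](T)) ⋈[h=f] π[f](S)) → 1

== RESULT ==
h | f
4 | 4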